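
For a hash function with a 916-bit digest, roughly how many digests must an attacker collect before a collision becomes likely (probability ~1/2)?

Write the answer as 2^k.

Step 1: The birthday paradox gives collision probability ~50% after sqrt(2^n) = 2^(n/2) hashes.
Step 2: For 916-bit output: 2^(916/2) = 2^458.
Step 3: Approximately 2^458 hash computations needed.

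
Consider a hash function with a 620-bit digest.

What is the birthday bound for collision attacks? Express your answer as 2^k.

Step 1: The birthday paradox gives collision probability ~50% after sqrt(2^n) = 2^(n/2) hashes.
Step 2: For 620-bit output: 2^(620/2) = 2^310.
Step 3: Approximately 2^310 hash computations needed.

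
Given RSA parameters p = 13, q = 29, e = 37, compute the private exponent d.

Step 1: n = 13 * 29 = 377.
Step 2: phi(n) = 12 * 28 = 336.
Step 3: Find d such that 37 * d = 1 (mod 336).
Step 4: d = 37^(-1) mod 336 = 109.
Verification: 37 * 109 = 4033 = 12 * 336 + 1.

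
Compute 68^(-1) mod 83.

Step 1: We need x such that 68 * x = 1 (mod 83).
Step 2: Using the extended Euclidean algorithm or trial:
  68 * 11 = 748 = 9 * 83 + 1.
Step 3: Since 748 mod 83 = 1, the inverse is x = 11.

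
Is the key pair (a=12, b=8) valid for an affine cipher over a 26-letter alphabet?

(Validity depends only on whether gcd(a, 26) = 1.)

Step 1: Compute gcd(12, 26).
Step 2: gcd(12, 26) = 2.
Since gcd = 2 != 1, 12 shares a common factor with 26, so it cannot be used.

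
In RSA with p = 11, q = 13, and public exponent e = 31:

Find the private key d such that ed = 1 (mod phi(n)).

Step 1: n = 11 * 13 = 143.
Step 2: phi(n) = 10 * 12 = 120.
Step 3: Find d such that 31 * d = 1 (mod 120).
Step 4: d = 31^(-1) mod 120 = 31.
Verification: 31 * 31 = 961 = 8 * 120 + 1.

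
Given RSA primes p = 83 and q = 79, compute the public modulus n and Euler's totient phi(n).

Step 1: n = p * q = 83 * 79 = 6557.
Step 2: phi(n) = (p-1)(q-1) = 82 * 78 = 6396.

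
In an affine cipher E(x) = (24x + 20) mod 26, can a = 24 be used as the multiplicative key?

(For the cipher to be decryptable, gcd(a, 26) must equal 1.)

Step 1: Compute gcd(24, 26).
Step 2: gcd(24, 26) = 2.
Since gcd = 2 != 1, 24 shares a common factor with 26, so it cannot be used.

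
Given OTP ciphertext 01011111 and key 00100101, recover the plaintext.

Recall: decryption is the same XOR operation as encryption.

Step 1: XOR ciphertext with key:
  Ciphertext: 01011111
  Key:        00100101
  XOR:        01111010
Step 2: Plaintext = 01111010 = 122 in decimal.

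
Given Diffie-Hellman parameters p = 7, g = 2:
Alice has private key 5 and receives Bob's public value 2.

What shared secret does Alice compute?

Step 1: s = B^a mod p = 2^5 mod 7.
  2^1 mod 7 = 2
  2^2 mod 7 = (2 * 2) mod 7 = 4
  2^3 mod 7 = (4 * 2) mod 7 = 1
  2^4 mod 7 = (1 * 2) mod 7 = 2
  2^5 mod 7 = (2 * 2) mod 7 = 4
Result: shared secret = 4.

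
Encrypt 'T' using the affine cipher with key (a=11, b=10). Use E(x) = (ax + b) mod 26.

Step 1: Convert 'T' to number: x = 19.
Step 2: E(19) = (11 * 19 + 10) mod 26 = 219 mod 26 = 11.
Step 3: Convert 11 back to letter: L.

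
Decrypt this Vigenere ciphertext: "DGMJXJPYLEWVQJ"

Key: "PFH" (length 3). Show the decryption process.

Step 1: Key 'PFH' has length 3. Extended key: PFHPFHPFHPFHPF
Step 2: Decrypt each position:
  D(3) - P(15) = 14 = O
  G(6) - F(5) = 1 = B
  M(12) - H(7) = 5 = F
  J(9) - P(15) = 20 = U
  X(23) - F(5) = 18 = S
  J(9) - H(7) = 2 = C
  P(15) - P(15) = 0 = A
  Y(24) - F(5) = 19 = T
  L(11) - H(7) = 4 = E
  E(4) - P(15) = 15 = P
  W(22) - F(5) = 17 = R
  V(21) - H(7) = 14 = O
  Q(16) - P(15) = 1 = B
  J(9) - F(5) = 4 = E
Plaintext: OBFUSCATEPROBE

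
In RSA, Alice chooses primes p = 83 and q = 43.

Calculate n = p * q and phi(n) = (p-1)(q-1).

Step 1: n = p * q = 83 * 43 = 3569.
Step 2: phi(n) = (p-1)(q-1) = 82 * 42 = 3444.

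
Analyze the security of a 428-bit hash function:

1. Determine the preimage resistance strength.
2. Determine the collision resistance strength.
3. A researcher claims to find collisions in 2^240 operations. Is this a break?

Step 1: Preimage resistance requires brute-force of 2^428 operations.
Step 2: Collision resistance (birthday bound) = 2^(428/2) = 2^214.
Step 3: The claimed attack costs 2^240 operations.
Step 4: Since 2^240 >= 2^214, the claimed attack is no faster than the generic birthday attack, so this does not break collision resistance.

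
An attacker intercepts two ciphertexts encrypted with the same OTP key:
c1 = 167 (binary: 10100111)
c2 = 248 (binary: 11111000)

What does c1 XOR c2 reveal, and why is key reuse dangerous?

Step 1: c1 XOR c2 = (m1 XOR k) XOR (m2 XOR k).
Step 2: By XOR associativity/commutativity: = m1 XOR m2 XOR k XOR k = m1 XOR m2.
Step 3: 10100111 XOR 11111000 = 01011111 = 95.
Step 4: The key cancels out! An attacker learns m1 XOR m2 = 95, revealing the relationship between plaintexts.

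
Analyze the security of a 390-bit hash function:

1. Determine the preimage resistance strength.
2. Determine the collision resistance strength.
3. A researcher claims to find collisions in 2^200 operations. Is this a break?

Step 1: Preimage resistance requires brute-force of 2^390 operations.
Step 2: Collision resistance (birthday bound) = 2^(390/2) = 2^195.
Step 3: The claimed attack costs 2^200 operations.
Step 4: Since 2^200 >= 2^195, the claimed attack is no faster than the generic birthday attack, so this does not break collision resistance.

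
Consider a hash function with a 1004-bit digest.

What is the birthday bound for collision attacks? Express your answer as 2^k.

Step 1: The birthday paradox gives collision probability ~50% after sqrt(2^n) = 2^(n/2) hashes.
Step 2: For 1004-bit output: 2^(1004/2) = 2^502.
Step 3: Approximately 2^502 hash computations needed.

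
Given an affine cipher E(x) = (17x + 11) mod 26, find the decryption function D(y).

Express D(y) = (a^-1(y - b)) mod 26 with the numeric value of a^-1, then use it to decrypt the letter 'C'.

Step 1: Find a^-1, the modular inverse of 17 mod 26.
Step 2: We need 17 * a^-1 = 1 (mod 26).
Step 3: 17 * 23 = 391 = 15 * 26 + 1, so a^-1 = 23.
Step 4: D(y) = 23(y - 11) mod 26.
Step 5: Apply to 'C' (y = 2): D(2) = 23 * (2 - 11) mod 26 = 23 * -9 mod 26 = 1 -> 'B'.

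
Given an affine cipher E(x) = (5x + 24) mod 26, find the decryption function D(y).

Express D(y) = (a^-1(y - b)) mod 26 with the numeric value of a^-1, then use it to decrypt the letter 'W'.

Step 1: Find a^-1, the modular inverse of 5 mod 26.
Step 2: We need 5 * a^-1 = 1 (mod 26).
Step 3: 5 * 21 = 105 = 4 * 26 + 1, so a^-1 = 21.
Step 4: D(y) = 21(y - 24) mod 26.
Step 5: Apply to 'W' (y = 22): D(22) = 21 * (22 - 24) mod 26 = 21 * -2 mod 26 = 10 -> 'K'.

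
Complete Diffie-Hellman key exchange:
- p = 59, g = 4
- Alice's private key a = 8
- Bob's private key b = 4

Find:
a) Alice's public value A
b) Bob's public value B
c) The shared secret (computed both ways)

Step 1: A = g^a mod p = 4^8 mod 59 = 46.
Step 2: B = g^b mod p = 4^4 mod 59 = 20.
Step 3: Alice computes s = B^a mod p = 20^8 mod 59 = 5.
Step 4: Bob computes s = A^b mod p = 46^4 mod 59 = 5.
Both sides agree: shared secret = 5.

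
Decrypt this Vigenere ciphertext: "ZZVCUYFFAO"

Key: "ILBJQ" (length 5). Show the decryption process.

Step 1: Key 'ILBJQ' has length 5. Extended key: ILBJQILBJQ
Step 2: Decrypt each position:
  Z(25) - I(8) = 17 = R
  Z(25) - L(11) = 14 = O
  V(21) - B(1) = 20 = U
  C(2) - J(9) = 19 = T
  U(20) - Q(16) = 4 = E
  Y(24) - I(8) = 16 = Q
  F(5) - L(11) = 20 = U
  F(5) - B(1) = 4 = E
  A(0) - J(9) = 17 = R
  O(14) - Q(16) = 24 = Y
Plaintext: ROUTEQUERY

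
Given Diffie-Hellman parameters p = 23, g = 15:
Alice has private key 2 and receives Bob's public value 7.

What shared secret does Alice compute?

Step 1: s = B^a mod p = 7^2 mod 23.
  7^1 mod 23 = 7
  7^2 mod 23 = (7 * 7) mod 23 = 3
Result: shared secret = 3.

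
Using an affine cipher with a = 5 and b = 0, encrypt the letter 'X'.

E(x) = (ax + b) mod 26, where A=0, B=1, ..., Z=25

Step 1: Convert 'X' to number: x = 23.
Step 2: E(23) = (5 * 23 + 0) mod 26 = 115 mod 26 = 11.
Step 3: Convert 11 back to letter: L.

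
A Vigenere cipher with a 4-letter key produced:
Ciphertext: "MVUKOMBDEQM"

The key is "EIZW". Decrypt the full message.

Step 1: Key 'EIZW' has length 4. Extended key: EIZWEIZWEIZ
Step 2: Decrypt each position:
  M(12) - E(4) = 8 = I
  V(21) - I(8) = 13 = N
  U(20) - Z(25) = 21 = V
  K(10) - W(22) = 14 = O
  O(14) - E(4) = 10 = K
  M(12) - I(8) = 4 = E
  B(1) - Z(25) = 2 = C
  D(3) - W(22) = 7 = H
  E(4) - E(4) = 0 = A
  Q(16) - I(8) = 8 = I
  M(12) - Z(25) = 13 = N
Plaintext: INVOKECHAIN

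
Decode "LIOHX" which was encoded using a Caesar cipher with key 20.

Step 1: Reverse the shift by subtracting 20 from each letter position.
  L (position 11) -> position (11-20) mod 26 = 17 -> R
  I (position 8) -> position (8-20) mod 26 = 14 -> O
  O (position 14) -> position (14-20) mod 26 = 20 -> U
  H (position 7) -> position (7-20) mod 26 = 13 -> N
  X (position 23) -> position (23-20) mod 26 = 3 -> D
Decrypted message: ROUND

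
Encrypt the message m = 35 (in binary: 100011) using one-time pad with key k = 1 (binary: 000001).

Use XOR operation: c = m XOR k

Step 1: Write out the XOR operation bit by bit:
  Message: 100011
  Key:     000001
  XOR:     100010
Step 2: Convert to decimal: 100010 = 34.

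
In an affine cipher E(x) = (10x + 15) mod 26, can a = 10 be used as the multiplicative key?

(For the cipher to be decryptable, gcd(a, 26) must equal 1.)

Step 1: Compute gcd(10, 26).
Step 2: gcd(10, 26) = 2.
Since gcd = 2 != 1, 10 shares a common factor with 26, so it cannot be used.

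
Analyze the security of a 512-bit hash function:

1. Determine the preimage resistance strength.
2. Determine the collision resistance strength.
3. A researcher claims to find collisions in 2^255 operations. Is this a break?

Step 1: Preimage resistance requires brute-force of 2^512 operations.
Step 2: Collision resistance (birthday bound) = 2^(512/2) = 2^256.
Step 3: The claimed attack costs 2^255 operations.
Step 4: Since 2^255 < 2^256, the claimed attack beats the generic birthday bound, so collision resistance is broken.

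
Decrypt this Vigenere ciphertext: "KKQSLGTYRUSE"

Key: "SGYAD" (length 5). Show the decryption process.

Step 1: Key 'SGYAD' has length 5. Extended key: SGYADSGYADSG
Step 2: Decrypt each position:
  K(10) - S(18) = 18 = S
  K(10) - G(6) = 4 = E
  Q(16) - Y(24) = 18 = S
  S(18) - A(0) = 18 = S
  L(11) - D(3) = 8 = I
  G(6) - S(18) = 14 = O
  T(19) - G(6) = 13 = N
  Y(24) - Y(24) = 0 = A
  R(17) - A(0) = 17 = R
  U(20) - D(3) = 17 = R
  S(18) - S(18) = 0 = A
  E(4) - G(6) = 24 = Y
Plaintext: SESSIONARRAY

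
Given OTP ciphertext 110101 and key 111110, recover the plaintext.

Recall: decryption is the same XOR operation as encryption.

Step 1: XOR ciphertext with key:
  Ciphertext: 110101
  Key:        111110
  XOR:        001011
Step 2: Plaintext = 001011 = 11 in decimal.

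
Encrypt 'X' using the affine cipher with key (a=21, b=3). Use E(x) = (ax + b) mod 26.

Step 1: Convert 'X' to number: x = 23.
Step 2: E(23) = (21 * 23 + 3) mod 26 = 486 mod 26 = 18.
Step 3: Convert 18 back to letter: S.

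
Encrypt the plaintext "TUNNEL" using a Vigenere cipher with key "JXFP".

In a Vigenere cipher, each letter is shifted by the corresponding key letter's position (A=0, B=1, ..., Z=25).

Step 1: Repeat key to match plaintext length:
  Plaintext: TUNNEL
  Key:       JXFPJX
Step 2: Encrypt each letter:
  T(19) + J(9) = (19+9) mod 26 = 2 = C
  U(20) + X(23) = (20+23) mod 26 = 17 = R
  N(13) + F(5) = (13+5) mod 26 = 18 = S
  N(13) + P(15) = (13+15) mod 26 = 2 = C
  E(4) + J(9) = (4+9) mod 26 = 13 = N
  L(11) + X(23) = (11+23) mod 26 = 8 = I
Ciphertext: CRSCNI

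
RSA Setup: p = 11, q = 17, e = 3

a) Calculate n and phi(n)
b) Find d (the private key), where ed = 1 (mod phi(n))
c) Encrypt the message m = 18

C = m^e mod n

Step 1: n = 11 * 17 = 187.
Step 2: phi(n) = (11-1)(17-1) = 10 * 16 = 160.
Step 3: Find d = 3^(-1) mod 160 = 107.
  Verify: 3 * 107 = 321 = 1 (mod 160).
Step 4: C = 18^3 mod 187 = 35.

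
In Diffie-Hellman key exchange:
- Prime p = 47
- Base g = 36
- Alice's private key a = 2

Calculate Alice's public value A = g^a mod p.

Step 1: A = g^a mod p = 36^2 mod 47.
  36^1 mod 47 = 36
  36^2 mod 47 = (36 * 36) mod 47 = 27
Result: A = 27.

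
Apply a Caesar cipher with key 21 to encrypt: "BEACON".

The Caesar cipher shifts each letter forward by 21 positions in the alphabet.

Step 1: For each letter, shift forward by 21 positions (mod 26).
  B (position 1) -> position (1+21) mod 26 = 22 -> W
  E (position 4) -> position (4+21) mod 26 = 25 -> Z
  A (position 0) -> position (0+21) mod 26 = 21 -> V
  C (position 2) -> position (2+21) mod 26 = 23 -> X
  O (position 14) -> position (14+21) mod 26 = 9 -> J
  N (position 13) -> position (13+21) mod 26 = 8 -> I
Result: WZVXJI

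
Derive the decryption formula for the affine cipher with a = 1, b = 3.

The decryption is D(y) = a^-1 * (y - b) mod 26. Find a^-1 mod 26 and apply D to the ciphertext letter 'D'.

Step 1: Find a^-1, the modular inverse of 1 mod 26.
Step 2: We need 1 * a^-1 = 1 (mod 26).
Step 3: 1 * 1 = 1 = 0 * 26 + 1, so a^-1 = 1.
Step 4: D(y) = 1(y - 3) mod 26.
Step 5: Apply to 'D' (y = 3): D(3) = 1 * (3 - 3) mod 26 = 1 * 0 mod 26 = 0 -> 'A'.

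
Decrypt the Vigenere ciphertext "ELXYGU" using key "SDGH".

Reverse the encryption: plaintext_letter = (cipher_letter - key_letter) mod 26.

Step 1: Extend key: SDGHSD
Step 2: Decrypt each letter (c - k) mod 26:
  E(4) - S(18) = (4-18) mod 26 = 12 = M
  L(11) - D(3) = (11-3) mod 26 = 8 = I
  X(23) - G(6) = (23-6) mod 26 = 17 = R
  Y(24) - H(7) = (24-7) mod 26 = 17 = R
  G(6) - S(18) = (6-18) mod 26 = 14 = O
  U(20) - D(3) = (20-3) mod 26 = 17 = R
Plaintext: MIRROR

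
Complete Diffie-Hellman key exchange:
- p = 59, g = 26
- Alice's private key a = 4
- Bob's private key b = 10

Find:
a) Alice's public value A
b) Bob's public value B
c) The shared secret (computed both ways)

Step 1: A = g^a mod p = 26^4 mod 59 = 21.
Step 2: B = g^b mod p = 26^10 mod 59 = 48.
Step 3: Alice computes s = B^a mod p = 48^4 mod 59 = 9.
Step 4: Bob computes s = A^b mod p = 21^10 mod 59 = 9.
Both sides agree: shared secret = 9.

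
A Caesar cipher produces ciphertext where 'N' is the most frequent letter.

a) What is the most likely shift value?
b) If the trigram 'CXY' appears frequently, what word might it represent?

Step 1: In English, 'E' is the most frequent letter (12.7%).
Step 2: The most frequent ciphertext letter is 'N' (position 13).
Step 3: Shift = (13 - 4) mod 26 = 9.
Step 4: Decrypt 'CXY' by shifting back 9:
  C -> T
  X -> O
  Y -> P
Step 5: 'CXY' decrypts to 'TOP'.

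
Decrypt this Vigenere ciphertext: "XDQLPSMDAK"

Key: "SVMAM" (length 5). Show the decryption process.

Step 1: Key 'SVMAM' has length 5. Extended key: SVMAMSVMAM
Step 2: Decrypt each position:
  X(23) - S(18) = 5 = F
  D(3) - V(21) = 8 = I
  Q(16) - M(12) = 4 = E
  L(11) - A(0) = 11 = L
  P(15) - M(12) = 3 = D
  S(18) - S(18) = 0 = A
  M(12) - V(21) = 17 = R
  D(3) - M(12) = 17 = R
  A(0) - A(0) = 0 = A
  K(10) - M(12) = 24 = Y
Plaintext: FIELDARRAY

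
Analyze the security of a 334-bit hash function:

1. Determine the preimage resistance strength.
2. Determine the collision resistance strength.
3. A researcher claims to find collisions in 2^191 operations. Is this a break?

Step 1: Preimage resistance requires brute-force of 2^334 operations.
Step 2: Collision resistance (birthday bound) = 2^(334/2) = 2^167.
Step 3: The claimed attack costs 2^191 operations.
Step 4: Since 2^191 >= 2^167, the claimed attack is no faster than the generic birthday attack, so this does not break collision resistance.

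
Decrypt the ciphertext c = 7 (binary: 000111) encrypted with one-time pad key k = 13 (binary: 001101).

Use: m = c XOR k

Step 1: XOR ciphertext with key:
  Ciphertext: 000111
  Key:        001101
  XOR:        001010
Step 2: Plaintext = 001010 = 10 in decimal.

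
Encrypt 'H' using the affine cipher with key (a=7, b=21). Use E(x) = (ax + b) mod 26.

Step 1: Convert 'H' to number: x = 7.
Step 2: E(7) = (7 * 7 + 21) mod 26 = 70 mod 26 = 18.
Step 3: Convert 18 back to letter: S.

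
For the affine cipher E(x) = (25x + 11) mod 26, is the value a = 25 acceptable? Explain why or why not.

Step 1: Compute gcd(25, 26).
Step 2: gcd(25, 26) = 1.
Since gcd = 1, 25 is coprime with 26, so it is a valid key.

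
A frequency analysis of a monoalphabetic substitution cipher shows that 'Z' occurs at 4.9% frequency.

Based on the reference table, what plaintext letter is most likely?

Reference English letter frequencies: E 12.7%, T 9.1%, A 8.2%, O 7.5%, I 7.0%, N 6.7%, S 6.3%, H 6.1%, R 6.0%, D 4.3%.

Step 1: The observed frequency is 4.9%.
Step 2: Compare with English frequencies:
  E: 12.7% (difference: 7.8%)
  T: 9.1% (difference: 4.2%)
  A: 8.2% (difference: 3.3%)
  O: 7.5% (difference: 2.6%)
  I: 7.0% (difference: 2.1%)
  N: 6.7% (difference: 1.8%)
  S: 6.3% (difference: 1.4%)
  H: 6.1% (difference: 1.2%)
  R: 6.0% (difference: 1.1%)
  D: 4.3% (difference: 0.6%) <-- closest
Step 3: 'Z' most likely represents 'D' (frequency 4.3%).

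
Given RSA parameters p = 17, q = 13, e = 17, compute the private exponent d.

Step 1: n = 17 * 13 = 221.
Step 2: phi(n) = 16 * 12 = 192.
Step 3: Find d such that 17 * d = 1 (mod 192).
Step 4: d = 17^(-1) mod 192 = 113.
Verification: 17 * 113 = 1921 = 10 * 192 + 1.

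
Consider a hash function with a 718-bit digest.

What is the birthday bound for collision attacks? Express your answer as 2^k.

Step 1: The birthday paradox gives collision probability ~50% after sqrt(2^n) = 2^(n/2) hashes.
Step 2: For 718-bit output: 2^(718/2) = 2^359.
Step 3: Approximately 2^359 hash computations needed.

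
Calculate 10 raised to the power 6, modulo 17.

Step 1: Compute 10^6 mod 17 step by step, reducing modulo 17 at each step.
  10^1 mod 17 = 10
  10^2 mod 17 = (10 * 10) mod 17 = 15
  10^3 mod 17 = (15 * 10) mod 17 = 14
  10^4 mod 17 = (14 * 10) mod 17 = 4
  10^5 mod 17 = (4 * 10) mod 17 = 6
  10^6 mod 17 = (6 * 10) mod 17 = 9
Step 2: Result = 9.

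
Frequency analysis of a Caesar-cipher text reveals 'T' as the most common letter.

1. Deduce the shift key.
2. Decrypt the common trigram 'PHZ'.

Step 1: In English, 'E' is the most frequent letter (12.7%).
Step 2: The most frequent ciphertext letter is 'T' (position 19).
Step 3: Shift = (19 - 4) mod 26 = 15.
Step 4: Decrypt 'PHZ' by shifting back 15:
  P -> A
  H -> S
  Z -> K
Step 5: 'PHZ' decrypts to 'ASK'.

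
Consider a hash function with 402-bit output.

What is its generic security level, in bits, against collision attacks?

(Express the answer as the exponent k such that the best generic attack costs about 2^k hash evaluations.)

Step 1: The hash has a 402-bit output.
Step 2: Collision resistance means it should be infeasible to find any x != y with h(x) = h(y).
By the birthday bound, a generic collision search succeeds after about sqrt(2^402) = 2^(402/2) = 2^201 evaluations.
Step 3: Security level = 201 bits.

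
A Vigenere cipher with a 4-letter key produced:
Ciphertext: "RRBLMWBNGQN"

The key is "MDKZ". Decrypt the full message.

Step 1: Key 'MDKZ' has length 4. Extended key: MDKZMDKZMDK
Step 2: Decrypt each position:
  R(17) - M(12) = 5 = F
  R(17) - D(3) = 14 = O
  B(1) - K(10) = 17 = R
  L(11) - Z(25) = 12 = M
  M(12) - M(12) = 0 = A
  W(22) - D(3) = 19 = T
  B(1) - K(10) = 17 = R
  N(13) - Z(25) = 14 = O
  G(6) - M(12) = 20 = U
  Q(16) - D(3) = 13 = N
  N(13) - K(10) = 3 = D
Plaintext: FORMATROUND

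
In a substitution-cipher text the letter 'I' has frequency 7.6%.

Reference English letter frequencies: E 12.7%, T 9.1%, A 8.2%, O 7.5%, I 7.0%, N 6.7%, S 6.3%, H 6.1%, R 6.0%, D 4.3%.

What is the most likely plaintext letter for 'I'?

Step 1: The observed frequency is 7.6%.
Step 2: Compare with English frequencies:
  E: 12.7% (difference: 5.1%)
  T: 9.1% (difference: 1.5%)
  A: 8.2% (difference: 0.6%)
  O: 7.5% (difference: 0.1%) <-- closest
  I: 7.0% (difference: 0.6%)
  N: 6.7% (difference: 0.9%)
  S: 6.3% (difference: 1.3%)
  H: 6.1% (difference: 1.5%)
  R: 6.0% (difference: 1.6%)
  D: 4.3% (difference: 3.3%)
Step 3: 'I' most likely represents 'O' (frequency 7.5%).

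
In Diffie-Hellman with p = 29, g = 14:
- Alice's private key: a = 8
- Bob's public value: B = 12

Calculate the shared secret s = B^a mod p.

Step 1: s = B^a mod p = 12^8 mod 29.
  12^1 mod 29 = 12
  12^2 mod 29 = (12 * 12) mod 29 = 28
  12^3 mod 29 = (28 * 12) mod 29 = 17
  12^4 mod 29 = (17 * 12) mod 29 = 1
  12^5 mod 29 = (1 * 12) mod 29 = 12
  12^6 mod 29 = (12 * 12) mod 29 = 28
  12^7 mod 29 = (28 * 12) mod 29 = 17
  12^8 mod 29 = (17 * 12) mod 29 = 1
Result: shared secret = 1.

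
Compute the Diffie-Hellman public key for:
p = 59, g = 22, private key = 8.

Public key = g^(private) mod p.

Step 1: A = g^a mod p = 22^8 mod 59.
  22^1 mod 59 = 22
  22^2 mod 59 = (22 * 22) mod 59 = 12
  22^3 mod 59 = (12 * 22) mod 59 = 28
  22^4 mod 59 = (28 * 22) mod 59 = 26
  22^5 mod 59 = (26 * 22) mod 59 = 41
  22^6 mod 59 = (41 * 22) mod 59 = 17
  22^7 mod 59 = (17 * 22) mod 59 = 20
  22^8 mod 59 = (20 * 22) mod 59 = 27
Result: A = 27.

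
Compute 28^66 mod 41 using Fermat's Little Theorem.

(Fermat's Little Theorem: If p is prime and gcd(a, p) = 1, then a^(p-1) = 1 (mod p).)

Step 1: Since 41 is prime, by Fermat's Little Theorem: 28^40 = 1 (mod 41).
Step 2: Reduce exponent: 66 mod 40 = 26.
Step 3: So 28^66 = 28^26 (mod 41).
Step 4: 28^26 mod 41 = 39.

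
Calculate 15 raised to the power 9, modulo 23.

Step 1: Compute 15^9 mod 23 step by step, reducing modulo 23 at each step.
  15^1 mod 23 = 15
  15^2 mod 23 = (15 * 15) mod 23 = 18
  15^3 mod 23 = (18 * 15) mod 23 = 17
  15^4 mod 23 = (17 * 15) mod 23 = 2
  15^5 mod 23 = (2 * 15) mod 23 = 7
  15^6 mod 23 = (7 * 15) mod 23 = 13
  15^7 mod 23 = (13 * 15) mod 23 = 11
  15^8 mod 23 = (11 * 15) mod 23 = 4
  15^9 mod 23 = (4 * 15) mod 23 = 14
Step 2: Result = 14.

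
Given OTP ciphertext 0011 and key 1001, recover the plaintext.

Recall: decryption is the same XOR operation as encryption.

Step 1: XOR ciphertext with key:
  Ciphertext: 0011
  Key:        1001
  XOR:        1010
Step 2: Plaintext = 1010 = 10 in decimal.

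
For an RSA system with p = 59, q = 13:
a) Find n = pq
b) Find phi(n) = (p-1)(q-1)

Step 1: n = p * q = 59 * 13 = 767.
Step 2: phi(n) = (p-1)(q-1) = 58 * 12 = 696.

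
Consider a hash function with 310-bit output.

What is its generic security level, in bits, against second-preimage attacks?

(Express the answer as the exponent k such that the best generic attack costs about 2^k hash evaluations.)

Step 1: The hash has a 310-bit output.
Step 2: Second-preimage resistance means: given a specific input x, it should be infeasible to find a different y with h(y) = h(x).
With a 310-bit output, a generic search for a second preimage costs about 2^310 evaluations (each trial matches the fixed target with probability 2^-310).
Step 3: Security level = 310 bits.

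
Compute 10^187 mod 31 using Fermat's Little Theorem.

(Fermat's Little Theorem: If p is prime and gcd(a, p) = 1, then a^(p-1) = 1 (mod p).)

Step 1: Since 31 is prime, by Fermat's Little Theorem: 10^30 = 1 (mod 31).
Step 2: Reduce exponent: 187 mod 30 = 7.
Step 3: So 10^187 = 10^7 (mod 31).
Step 4: 10^7 mod 31 = 20.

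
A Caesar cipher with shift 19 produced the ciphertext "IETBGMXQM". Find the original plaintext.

Step 1: Reverse the shift by subtracting 19 from each letter position.
  I (position 8) -> position (8-19) mod 26 = 15 -> P
  E (position 4) -> position (4-19) mod 26 = 11 -> L
  T (position 19) -> position (19-19) mod 26 = 0 -> A
  B (position 1) -> position (1-19) mod 26 = 8 -> I
  G (position 6) -> position (6-19) mod 26 = 13 -> N
  M (position 12) -> position (12-19) mod 26 = 19 -> T
  X (position 23) -> position (23-19) mod 26 = 4 -> E
  Q (position 16) -> position (16-19) mod 26 = 23 -> X
  M (position 12) -> position (12-19) mod 26 = 19 -> T
Decrypted message: PLAINTEXT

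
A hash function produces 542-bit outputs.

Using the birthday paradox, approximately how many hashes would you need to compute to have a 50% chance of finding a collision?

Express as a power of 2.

Step 1: The birthday paradox gives collision probability ~50% after sqrt(2^n) = 2^(n/2) hashes.
Step 2: For 542-bit output: 2^(542/2) = 2^271.
Step 3: Approximately 2^271 hash computations needed.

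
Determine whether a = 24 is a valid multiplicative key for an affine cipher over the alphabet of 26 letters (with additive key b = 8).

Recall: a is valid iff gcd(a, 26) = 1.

Step 1: Compute gcd(24, 26).
Step 2: gcd(24, 26) = 2.
Since gcd = 2 != 1, 24 shares a common factor with 26, so it cannot be used.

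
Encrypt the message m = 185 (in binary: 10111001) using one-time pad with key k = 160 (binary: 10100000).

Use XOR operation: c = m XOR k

Step 1: Write out the XOR operation bit by bit:
  Message: 10111001
  Key:     10100000
  XOR:     00011001
Step 2: Convert to decimal: 00011001 = 25.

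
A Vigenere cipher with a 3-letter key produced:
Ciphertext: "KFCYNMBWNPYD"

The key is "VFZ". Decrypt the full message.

Step 1: Key 'VFZ' has length 3. Extended key: VFZVFZVFZVFZ
Step 2: Decrypt each position:
  K(10) - V(21) = 15 = P
  F(5) - F(5) = 0 = A
  C(2) - Z(25) = 3 = D
  Y(24) - V(21) = 3 = D
  N(13) - F(5) = 8 = I
  M(12) - Z(25) = 13 = N
  B(1) - V(21) = 6 = G
  W(22) - F(5) = 17 = R
  N(13) - Z(25) = 14 = O
  P(15) - V(21) = 20 = U
  Y(24) - F(5) = 19 = T
  D(3) - Z(25) = 4 = E
Plaintext: PADDINGROUTE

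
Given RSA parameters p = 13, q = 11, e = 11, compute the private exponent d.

Step 1: n = 13 * 11 = 143.
Step 2: phi(n) = 12 * 10 = 120.
Step 3: Find d such that 11 * d = 1 (mod 120).
Step 4: d = 11^(-1) mod 120 = 11.
Verification: 11 * 11 = 121 = 1 * 120 + 1.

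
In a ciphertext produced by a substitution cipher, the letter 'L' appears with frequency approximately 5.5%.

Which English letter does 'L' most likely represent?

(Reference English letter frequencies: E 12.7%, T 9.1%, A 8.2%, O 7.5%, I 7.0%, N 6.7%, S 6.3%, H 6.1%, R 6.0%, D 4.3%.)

Step 1: The observed frequency is 5.5%.
Step 2: Compare with English frequencies:
  E: 12.7% (difference: 7.2%)
  T: 9.1% (difference: 3.6%)
  A: 8.2% (difference: 2.7%)
  O: 7.5% (difference: 2.0%)
  I: 7.0% (difference: 1.5%)
  N: 6.7% (difference: 1.2%)
  S: 6.3% (difference: 0.8%)
  H: 6.1% (difference: 0.6%)
  R: 6.0% (difference: 0.5%) <-- closest
  D: 4.3% (difference: 1.2%)
Step 3: 'L' most likely represents 'R' (frequency 6.0%).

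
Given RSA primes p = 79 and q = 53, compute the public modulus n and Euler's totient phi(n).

Step 1: n = p * q = 79 * 53 = 4187.
Step 2: phi(n) = (p-1)(q-1) = 78 * 52 = 4056.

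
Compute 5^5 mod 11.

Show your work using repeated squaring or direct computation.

Step 1: Compute 5^5 mod 11 step by step, reducing modulo 11 at each step.
  5^1 mod 11 = 5
  5^2 mod 11 = (5 * 5) mod 11 = 3
  5^3 mod 11 = (3 * 5) mod 11 = 4
  5^4 mod 11 = (4 * 5) mod 11 = 9
  5^5 mod 11 = (9 * 5) mod 11 = 1
Step 2: Result = 1.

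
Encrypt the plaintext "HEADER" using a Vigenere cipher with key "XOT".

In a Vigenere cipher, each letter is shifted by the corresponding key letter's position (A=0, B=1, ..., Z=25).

Step 1: Repeat key to match plaintext length:
  Plaintext: HEADER
  Key:       XOTXOT
Step 2: Encrypt each letter:
  H(7) + X(23) = (7+23) mod 26 = 4 = E
  E(4) + O(14) = (4+14) mod 26 = 18 = S
  A(0) + T(19) = (0+19) mod 26 = 19 = T
  D(3) + X(23) = (3+23) mod 26 = 0 = A
  E(4) + O(14) = (4+14) mod 26 = 18 = S
  R(17) + T(19) = (17+19) mod 26 = 10 = K
Ciphertext: ESTASK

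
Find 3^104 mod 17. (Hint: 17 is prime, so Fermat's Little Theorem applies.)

Step 1: Since 17 is prime, by Fermat's Little Theorem: 3^16 = 1 (mod 17).
Step 2: Reduce exponent: 104 mod 16 = 8.
Step 3: So 3^104 = 3^8 (mod 17).
Step 4: 3^8 mod 17 = 16.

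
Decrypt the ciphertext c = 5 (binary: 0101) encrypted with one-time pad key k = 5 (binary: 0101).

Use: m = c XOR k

Step 1: XOR ciphertext with key:
  Ciphertext: 0101
  Key:        0101
  XOR:        0000
Step 2: Plaintext = 0000 = 0 in decimal.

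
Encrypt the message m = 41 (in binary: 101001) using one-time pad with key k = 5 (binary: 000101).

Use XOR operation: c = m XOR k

Step 1: Write out the XOR operation bit by bit:
  Message: 101001
  Key:     000101
  XOR:     101100
Step 2: Convert to decimal: 101100 = 44.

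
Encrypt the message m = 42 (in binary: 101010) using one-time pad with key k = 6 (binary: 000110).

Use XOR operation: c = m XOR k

Step 1: Write out the XOR operation bit by bit:
  Message: 101010
  Key:     000110
  XOR:     101100
Step 2: Convert to decimal: 101100 = 44.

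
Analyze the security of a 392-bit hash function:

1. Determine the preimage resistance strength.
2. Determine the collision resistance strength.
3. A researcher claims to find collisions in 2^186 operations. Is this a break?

Step 1: Preimage resistance requires brute-force of 2^392 operations.
Step 2: Collision resistance (birthday bound) = 2^(392/2) = 2^196.
Step 3: The claimed attack costs 2^186 operations.
Step 4: Since 2^186 < 2^196, the claimed attack beats the generic birthday bound, so collision resistance is broken.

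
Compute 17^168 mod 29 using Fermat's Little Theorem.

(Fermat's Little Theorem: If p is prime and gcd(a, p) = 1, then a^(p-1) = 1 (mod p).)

Step 1: Since 29 is prime, by Fermat's Little Theorem: 17^28 = 1 (mod 29).
Step 2: Reduce exponent: 168 mod 28 = 0.
Step 3: So 17^168 = 17^0 (mod 29).
Step 4: 17^0 mod 29 = 1.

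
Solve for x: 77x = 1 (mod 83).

Step 1: We need x such that 77 * x = 1 (mod 83).
Step 2: Using the extended Euclidean algorithm or trial:
  77 * 69 = 5313 = 64 * 83 + 1.
Step 3: Since 5313 mod 83 = 1, the inverse is x = 69.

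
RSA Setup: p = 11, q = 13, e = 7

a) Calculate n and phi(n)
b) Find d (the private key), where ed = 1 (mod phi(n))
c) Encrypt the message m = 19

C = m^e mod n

Step 1: n = 11 * 13 = 143.
Step 2: phi(n) = (11-1)(13-1) = 10 * 12 = 120.
Step 3: Find d = 7^(-1) mod 120 = 103.
  Verify: 7 * 103 = 721 = 1 (mod 120).
Step 4: C = 19^7 mod 143 = 46.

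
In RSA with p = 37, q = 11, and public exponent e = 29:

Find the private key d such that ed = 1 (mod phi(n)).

Step 1: n = 37 * 11 = 407.
Step 2: phi(n) = 36 * 10 = 360.
Step 3: Find d such that 29 * d = 1 (mod 360).
Step 4: d = 29^(-1) mod 360 = 149.
Verification: 29 * 149 = 4321 = 12 * 360 + 1.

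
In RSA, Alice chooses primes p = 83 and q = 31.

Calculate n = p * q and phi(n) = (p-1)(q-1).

Step 1: n = p * q = 83 * 31 = 2573.
Step 2: phi(n) = (p-1)(q-1) = 82 * 30 = 2460.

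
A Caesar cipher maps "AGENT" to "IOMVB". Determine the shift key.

Step 1: Compare first letters: A (position 0) -> I (position 8).
Step 2: Shift = (8 - 0) mod 26 = 8.
The shift value is 8.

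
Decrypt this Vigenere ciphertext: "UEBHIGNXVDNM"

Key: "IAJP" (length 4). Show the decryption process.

Step 1: Key 'IAJP' has length 4. Extended key: IAJPIAJPIAJP
Step 2: Decrypt each position:
  U(20) - I(8) = 12 = M
  E(4) - A(0) = 4 = E
  B(1) - J(9) = 18 = S
  H(7) - P(15) = 18 = S
  I(8) - I(8) = 0 = A
  G(6) - A(0) = 6 = G
  N(13) - J(9) = 4 = E
  X(23) - P(15) = 8 = I
  V(21) - I(8) = 13 = N
  D(3) - A(0) = 3 = D
  N(13) - J(9) = 4 = E
  M(12) - P(15) = 23 = X
Plaintext: MESSAGEINDEX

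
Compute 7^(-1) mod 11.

Step 1: We need x such that 7 * x = 1 (mod 11).
Step 2: Using the extended Euclidean algorithm or trial:
  7 * 8 = 56 = 5 * 11 + 1.
Step 3: Since 56 mod 11 = 1, the inverse is x = 8.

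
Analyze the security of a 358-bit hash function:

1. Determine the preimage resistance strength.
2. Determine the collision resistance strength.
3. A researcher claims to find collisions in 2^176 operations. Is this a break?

Step 1: Preimage resistance requires brute-force of 2^358 operations.
Step 2: Collision resistance (birthday bound) = 2^(358/2) = 2^179.
Step 3: The claimed attack costs 2^176 operations.
Step 4: Since 2^176 < 2^179, the claimed attack beats the generic birthday bound, so collision resistance is broken.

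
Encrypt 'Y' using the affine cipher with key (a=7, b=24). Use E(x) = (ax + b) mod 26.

Step 1: Convert 'Y' to number: x = 24.
Step 2: E(24) = (7 * 24 + 24) mod 26 = 192 mod 26 = 10.
Step 3: Convert 10 back to letter: K.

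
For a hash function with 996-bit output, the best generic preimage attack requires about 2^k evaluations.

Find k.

Step 1: The hash has a 996-bit output.
Step 2: Preimage resistance means: given a digest h(x), it should be infeasible to find any input that hashes to it.
With a 996-bit output there are 2^996 possible digests, so a generic brute-force preimage search costs about 2^996 evaluations.
Step 3: Security level = 996 bits.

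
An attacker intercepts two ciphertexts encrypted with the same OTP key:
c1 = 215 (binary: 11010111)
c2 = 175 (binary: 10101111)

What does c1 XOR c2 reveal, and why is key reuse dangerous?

Step 1: c1 XOR c2 = (m1 XOR k) XOR (m2 XOR k).
Step 2: By XOR associativity/commutativity: = m1 XOR m2 XOR k XOR k = m1 XOR m2.
Step 3: 11010111 XOR 10101111 = 01111000 = 120.
Step 4: The key cancels out! An attacker learns m1 XOR m2 = 120, revealing the relationship between plaintexts.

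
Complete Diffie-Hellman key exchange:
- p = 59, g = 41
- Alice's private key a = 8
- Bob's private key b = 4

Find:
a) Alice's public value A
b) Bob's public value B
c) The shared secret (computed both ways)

Step 1: A = g^a mod p = 41^8 mod 59 = 48.
Step 2: B = g^b mod p = 41^4 mod 59 = 15.
Step 3: Alice computes s = B^a mod p = 15^8 mod 59 = 9.
Step 4: Bob computes s = A^b mod p = 48^4 mod 59 = 9.
Both sides agree: shared secret = 9.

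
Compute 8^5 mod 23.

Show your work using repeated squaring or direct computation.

Step 1: Compute 8^5 mod 23 step by step, reducing modulo 23 at each step.
  8^1 mod 23 = 8
  8^2 mod 23 = (8 * 8) mod 23 = 18
  8^3 mod 23 = (18 * 8) mod 23 = 6
  8^4 mod 23 = (6 * 8) mod 23 = 2
  8^5 mod 23 = (2 * 8) mod 23 = 16
Step 2: Result = 16.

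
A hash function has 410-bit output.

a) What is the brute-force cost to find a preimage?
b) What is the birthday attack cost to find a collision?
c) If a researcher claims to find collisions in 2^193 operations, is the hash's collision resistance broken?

Step 1: Preimage resistance requires brute-force of 2^410 operations.
Step 2: Collision resistance (birthday bound) = 2^(410/2) = 2^205.
Step 3: The claimed attack costs 2^193 operations.
Step 4: Since 2^193 < 2^205, the claimed attack beats the generic birthday bound, so collision resistance is broken.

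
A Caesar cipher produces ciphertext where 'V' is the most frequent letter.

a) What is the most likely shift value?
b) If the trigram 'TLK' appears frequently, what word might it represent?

Step 1: In English, 'E' is the most frequent letter (12.7%).
Step 2: The most frequent ciphertext letter is 'V' (position 21).
Step 3: Shift = (21 - 4) mod 26 = 17.
Step 4: Decrypt 'TLK' by shifting back 17:
  T -> C
  L -> U
  K -> T
Step 5: 'TLK' decrypts to 'CUT'.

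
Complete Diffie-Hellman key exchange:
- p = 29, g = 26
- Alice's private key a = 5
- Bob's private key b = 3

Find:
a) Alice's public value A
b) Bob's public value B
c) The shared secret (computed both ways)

Step 1: A = g^a mod p = 26^5 mod 29 = 18.
Step 2: B = g^b mod p = 26^3 mod 29 = 2.
Step 3: Alice computes s = B^a mod p = 2^5 mod 29 = 3.
Step 4: Bob computes s = A^b mod p = 18^3 mod 29 = 3.
Both sides agree: shared secret = 3.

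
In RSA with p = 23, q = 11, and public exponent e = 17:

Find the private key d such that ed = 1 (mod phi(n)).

Step 1: n = 23 * 11 = 253.
Step 2: phi(n) = 22 * 10 = 220.
Step 3: Find d such that 17 * d = 1 (mod 220).
Step 4: d = 17^(-1) mod 220 = 13.
Verification: 17 * 13 = 221 = 1 * 220 + 1.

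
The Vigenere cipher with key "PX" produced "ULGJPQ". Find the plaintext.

Step 1: Extend key: PXPXPX
Step 2: Decrypt each letter (c - k) mod 26:
  U(20) - P(15) = (20-15) mod 26 = 5 = F
  L(11) - X(23) = (11-23) mod 26 = 14 = O
  G(6) - P(15) = (6-15) mod 26 = 17 = R
  J(9) - X(23) = (9-23) mod 26 = 12 = M
  P(15) - P(15) = (15-15) mod 26 = 0 = A
  Q(16) - X(23) = (16-23) mod 26 = 19 = T
Plaintext: FORMAT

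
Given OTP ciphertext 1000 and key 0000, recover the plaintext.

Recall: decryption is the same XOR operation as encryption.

Step 1: XOR ciphertext with key:
  Ciphertext: 1000
  Key:        0000
  XOR:        1000
Step 2: Plaintext = 1000 = 8 in decimal.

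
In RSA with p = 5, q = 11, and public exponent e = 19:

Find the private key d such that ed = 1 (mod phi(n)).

Step 1: n = 5 * 11 = 55.
Step 2: phi(n) = 4 * 10 = 40.
Step 3: Find d such that 19 * d = 1 (mod 40).
Step 4: d = 19^(-1) mod 40 = 19.
Verification: 19 * 19 = 361 = 9 * 40 + 1.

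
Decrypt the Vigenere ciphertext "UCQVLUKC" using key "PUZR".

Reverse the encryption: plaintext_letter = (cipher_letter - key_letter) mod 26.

Step 1: Extend key: PUZRPUZR
Step 2: Decrypt each letter (c - k) mod 26:
  U(20) - P(15) = (20-15) mod 26 = 5 = F
  C(2) - U(20) = (2-20) mod 26 = 8 = I
  Q(16) - Z(25) = (16-25) mod 26 = 17 = R
  V(21) - R(17) = (21-17) mod 26 = 4 = E
  L(11) - P(15) = (11-15) mod 26 = 22 = W
  U(20) - U(20) = (20-20) mod 26 = 0 = A
  K(10) - Z(25) = (10-25) mod 26 = 11 = L
  C(2) - R(17) = (2-17) mod 26 = 11 = L
Plaintext: FIREWALL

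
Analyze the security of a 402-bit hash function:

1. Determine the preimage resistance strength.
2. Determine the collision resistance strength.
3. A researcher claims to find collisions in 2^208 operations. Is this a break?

Step 1: Preimage resistance requires brute-force of 2^402 operations.
Step 2: Collision resistance (birthday bound) = 2^(402/2) = 2^201.
Step 3: The claimed attack costs 2^208 operations.
Step 4: Since 2^208 >= 2^201, the claimed attack is no faster than the generic birthday attack, so this does not break collision resistance.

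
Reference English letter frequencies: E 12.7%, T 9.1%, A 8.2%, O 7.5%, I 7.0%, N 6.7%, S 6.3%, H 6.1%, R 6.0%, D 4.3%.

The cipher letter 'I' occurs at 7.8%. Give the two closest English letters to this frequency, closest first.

Step 1: Observed frequency of 'I' is 7.8%.
Step 2: Compute distances to each reference frequency and sort:
  O (7.5%): difference = 0.3% <-- BEST
  A (8.2%): difference = 0.4% <-- RUNNER-UP
  I (7.0%): difference = 0.8%
  N (6.7%): difference = 1.1%
  T (9.1%): difference = 1.3%
Step 3: Most likely is 'O' (7.5%, diff 0.3%); second most likely is 'A' (8.2%, diff 0.4%).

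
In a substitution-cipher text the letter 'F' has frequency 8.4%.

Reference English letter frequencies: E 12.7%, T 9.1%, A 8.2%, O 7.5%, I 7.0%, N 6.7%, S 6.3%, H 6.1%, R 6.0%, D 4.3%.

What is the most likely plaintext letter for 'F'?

Step 1: The observed frequency is 8.4%.
Step 2: Compare with English frequencies:
  E: 12.7% (difference: 4.3%)
  T: 9.1% (difference: 0.7%)
  A: 8.2% (difference: 0.2%) <-- closest
  O: 7.5% (difference: 0.9%)
  I: 7.0% (difference: 1.4%)
  N: 6.7% (difference: 1.7%)
  S: 6.3% (difference: 2.1%)
  H: 6.1% (difference: 2.3%)
  R: 6.0% (difference: 2.4%)
  D: 4.3% (difference: 4.1%)
Step 3: 'F' most likely represents 'A' (frequency 8.2%).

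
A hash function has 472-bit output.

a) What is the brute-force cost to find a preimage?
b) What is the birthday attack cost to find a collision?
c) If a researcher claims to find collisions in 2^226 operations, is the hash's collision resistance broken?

Step 1: Preimage resistance requires brute-force of 2^472 operations.
Step 2: Collision resistance (birthday bound) = 2^(472/2) = 2^236.
Step 3: The claimed attack costs 2^226 operations.
Step 4: Since 2^226 < 2^236, the claimed attack beats the generic birthday bound, so collision resistance is broken.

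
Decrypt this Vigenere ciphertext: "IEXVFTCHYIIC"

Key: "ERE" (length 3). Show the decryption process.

Step 1: Key 'ERE' has length 3. Extended key: EREEREEREERE
Step 2: Decrypt each position:
  I(8) - E(4) = 4 = E
  E(4) - R(17) = 13 = N
  X(23) - E(4) = 19 = T
  V(21) - E(4) = 17 = R
  F(5) - R(17) = 14 = O
  T(19) - E(4) = 15 = P
  C(2) - E(4) = 24 = Y
  H(7) - R(17) = 16 = Q
  Y(24) - E(4) = 20 = U
  I(8) - E(4) = 4 = E
  I(8) - R(17) = 17 = R
  C(2) - E(4) = 24 = Y
Plaintext: ENTROPYQUERY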